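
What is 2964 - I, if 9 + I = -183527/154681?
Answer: 460050140/154681 ≈ 2974.2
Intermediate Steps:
I = -1575656/154681 (I = -9 - 183527/154681 = -1575656/154681 ≈ -10.186)
2964 - I = 2964 - 1*(-1575656/154681) = 2964 + 1575656/154681 = 460050140/154681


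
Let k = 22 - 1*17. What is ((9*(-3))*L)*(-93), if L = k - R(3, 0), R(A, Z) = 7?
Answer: -5022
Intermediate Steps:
k = 5 (k = 22 - 17 = 5)
L = -2 (L = 5 - 1*7 = 5 - 7 = -2)
((9*(-3))*L)*(-93) = ((9*(-3))*(-2))*(-93) = -27*(-2)*(-93) = 54*(-93) = -5022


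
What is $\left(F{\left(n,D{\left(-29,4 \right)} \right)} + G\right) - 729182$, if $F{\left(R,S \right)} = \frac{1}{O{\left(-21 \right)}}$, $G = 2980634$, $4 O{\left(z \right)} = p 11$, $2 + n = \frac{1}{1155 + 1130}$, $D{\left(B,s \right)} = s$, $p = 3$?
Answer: $\frac{74297920}{33} \approx 2.2515 \cdot 10^{6}$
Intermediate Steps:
$n = - \frac{4569}{2285}$ ($n = -2 + \frac{1}{1155 + 1130} = -2 + \frac{1}{2285} = - \frac{4569}{2285} \approx -1.9996$)
$O{\left(z \right)} = \frac{33}{4}$ ($O{\left(z \right)} = \frac{3 \cdot 11}{4} = \frac{1}{4} \cdot 33 = \frac{33}{4}$)
$F{\left(R,S \right)} = \frac{4}{33}$ ($F{\left(R,S \right)} = \frac{1}{\frac{33}{4}} = \frac{4}{33}$)
$\left(F{\left(n,D{\left(-29,4 \right)} \right)} + G\right) - 729182 = \left(\frac{4}{33} + 2980634\right) - 729182 = \frac{98360926}{33} - 729182 = \frac{74297920}{33}$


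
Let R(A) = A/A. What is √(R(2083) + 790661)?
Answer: √790662 ≈ 889.19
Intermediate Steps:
R(A) = 1
√(R(2083) + 790661) = √(1 + 790661) = √790662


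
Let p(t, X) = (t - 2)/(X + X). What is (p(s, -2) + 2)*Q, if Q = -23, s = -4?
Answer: -161/2 ≈ -80.500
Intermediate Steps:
p(t, X) = (-2 + t)/(2*X) (p(t, X) = (-2 + t)/((2*X)) = (-2 + t)*(1/(2*X)) = (-2 + t)/(2*X))
(p(s, -2) + 2)*Q = ((½)*(-2 - 4)/(-2) + 2)*(-23) = ((½)*(-½)*(-6) + 2)*(-23) = (3/2 + 2)*(-23) = (7/2)*(-23) = -161/2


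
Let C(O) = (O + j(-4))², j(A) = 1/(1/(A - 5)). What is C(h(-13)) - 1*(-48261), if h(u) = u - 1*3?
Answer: 48886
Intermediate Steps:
h(u) = -3 + u (h(u) = u - 3 = -3 + u)
j(A) = -5 + A (j(A) = 1/(1/(-5 + A)) = -5 + A)
C(O) = (-9 + O)² (C(O) = (O + (-5 - 4))² = (O - 9)² = (-9 + O)²)
C(h(-13)) - 1*(-48261) = (-9 + (-3 - 13))² - 1*(-48261) = (-9 - 16)² + 48261 = (-25)² + 48261 = 625 + 48261 = 48886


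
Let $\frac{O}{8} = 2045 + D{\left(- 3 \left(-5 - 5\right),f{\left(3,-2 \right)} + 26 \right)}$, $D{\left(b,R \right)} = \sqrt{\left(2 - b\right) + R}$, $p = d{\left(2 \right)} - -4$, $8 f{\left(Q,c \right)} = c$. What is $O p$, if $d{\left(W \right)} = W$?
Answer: $98160 + 72 i \approx 98160.0 + 72.0 i$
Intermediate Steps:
$f{\left(Q,c \right)} = \frac{c}{8}$
$p = 6$ ($p = 2 - -4 = 2 + 4 = 6$)
$D{\left(b,R \right)} = \sqrt{2 + R - b}$
$O = 16360 + 12 i$ ($O = 8 \left(2045 + \sqrt{2 + \left(\frac{1}{8} \left(-2\right) + 26\right) - - 3 \left(-5 - 5\right)}\right) = 8 \left(2045 + \sqrt{2 + \left(- \frac{1}{4} + 26\right) - \left(-3\right) \left(-10\right)}\right) = 8 \left(2045 + \sqrt{2 + \frac{103}{4} - 30}\right) = 8 \left(2045 + \sqrt{- \frac{9}{4}}\right) = 8 \left(2045 + \frac{3 i}{2}\right) = 16360 + 12 i \approx 16360.0 + 12.0 i$)
$O p = \left(16360 + 12 i\right) 6 = 98160 + 72 i$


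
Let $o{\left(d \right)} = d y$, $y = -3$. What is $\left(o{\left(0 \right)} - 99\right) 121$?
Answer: $-11979$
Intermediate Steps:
$o{\left(d \right)} = - 3 d$ ($o{\left(d \right)} = d \left(-3\right) = - 3 d$)
$\left(o{\left(0 \right)} - 99\right) 121 = \left(\left(-3\right) 0 - 99\right) 121 = \left(0 - 99\right) 121 = \left(-99\right) 121 = -11979$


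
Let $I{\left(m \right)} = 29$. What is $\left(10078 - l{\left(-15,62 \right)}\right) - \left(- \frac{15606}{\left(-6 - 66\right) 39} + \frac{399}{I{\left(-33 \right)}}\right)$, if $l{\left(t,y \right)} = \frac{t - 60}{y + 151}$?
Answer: $\frac{1077000845}{107068} \approx 10059.0$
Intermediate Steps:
$l{\left(t,y \right)} = \frac{-60 + t}{151 + y}$
$\left(10078 - l{\left(-15,62 \right)}\right) - \left(- \frac{15606}{\left(-6 - 66\right) 39} + \frac{399}{I{\left(-33 \right)}}\right) = \left(10078 - \frac{-60 - 15}{151 + 62}\right) - \left(- \frac{15606}{\left(-6 - 66\right) 39} + \frac{399}{29}\right) = \left(10078 - \frac{1}{213} \left(-75\right)\right) - \left(- \frac{15606}{\left(-72\right) 39} + 399 \cdot \frac{1}{29}\right) = \left(10078 - \frac{1}{213} \left(-75\right)\right) - \left(- \frac{15606}{-2808} + \frac{399}{29}\right) = \left(10078 - - \frac{25}{71}\right) - \left(\left(-15606\right) \left(- \frac{1}{2808}\right) + \frac{399}{29}\right) = \left(10078 + \frac{25}{71}\right) - \left(\frac{289}{52} + \frac{399}{29}\right) = \frac{715563}{71} - \frac{29129}{1508} = \frac{1077000845}{107068}$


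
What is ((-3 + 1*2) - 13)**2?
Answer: 196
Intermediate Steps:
((-3 + 1*2) - 13)**2 = ((-3 + 2) - 13)**2 = (-1 - 13)**2 = (-14)**2 = 196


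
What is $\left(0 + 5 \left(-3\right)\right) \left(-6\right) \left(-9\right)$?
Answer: $-810$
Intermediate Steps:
$\left(0 + 5 \left(-3\right)\right) \left(-6\right) \left(-9\right) = \left(0 - 15\right) \left(-6\right) \left(-9\right) = \left(-15\right) \left(-6\right) \left(-9\right) = 90 \left(-9\right) = -810$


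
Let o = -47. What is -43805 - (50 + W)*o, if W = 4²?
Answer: -40703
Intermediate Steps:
W = 16
-43805 - (50 + W)*o = -43805 - (50 + 16)*(-47) = -43805 - 66*(-47) = -43805 - 1*(-3102) = -43805 + 3102 = -40703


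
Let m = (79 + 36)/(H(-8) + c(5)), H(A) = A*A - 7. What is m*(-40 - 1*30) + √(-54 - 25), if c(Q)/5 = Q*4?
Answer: -8050/157 + I*√79 ≈ -51.274 + 8.8882*I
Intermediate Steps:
c(Q) = 20*Q (c(Q) = 5*(Q*4) = 5*(4*Q) = 20*Q)
H(A) = -7 + A² (H(A) = A² - 7 = -7 + A²)
m = 115/157 (m = (79 + 36)/((-7 + (-8)²) + 20*5) = 115/((-7 + 64) + 100) = 115/(57 + 100) = 115/157 ≈ 0.73248)
m*(-40 - 1*30) + √(-54 - 25) = 115*(-40 - 1*30)/157 + √(-54 - 25) = 115*(-40 - 30)/157 + √(-79) = (115/157)*(-70) + I*√79 = -8050/157 + I*√79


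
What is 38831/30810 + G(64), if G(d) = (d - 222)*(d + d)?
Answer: -47927893/2370 ≈ -20223.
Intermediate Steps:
G(d) = 2*d*(-222 + d) (G(d) = (-222 + d)*(2*d) = 2*d*(-222 + d))
38831/30810 + G(64) = 38831/30810 + 2*64*(-222 + 64) = 38831*(1/30810) + 2*64*(-158) = 2987/2370 - 20224 = -47927893/2370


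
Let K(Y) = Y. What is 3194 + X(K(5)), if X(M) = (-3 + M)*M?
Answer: 3204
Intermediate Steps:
X(M) = M*(-3 + M)
3194 + X(K(5)) = 3194 + 5*(-3 + 5) = 3194 + 5*2 = 3194 + 10 = 3204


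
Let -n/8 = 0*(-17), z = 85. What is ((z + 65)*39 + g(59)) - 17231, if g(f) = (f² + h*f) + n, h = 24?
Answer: -6484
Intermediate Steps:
n = 0 (n = -0*(-17) = -8*0 = 0)
g(f) = f² + 24*f (g(f) = (f² + 24*f) + 0 = f² + 24*f)
((z + 65)*39 + g(59)) - 17231 = ((85 + 65)*39 + 59*(24 + 59)) - 17231 = (150*39 + 59*83) - 17231 = (5850 + 4897) - 17231 = 10747 - 17231 = -6484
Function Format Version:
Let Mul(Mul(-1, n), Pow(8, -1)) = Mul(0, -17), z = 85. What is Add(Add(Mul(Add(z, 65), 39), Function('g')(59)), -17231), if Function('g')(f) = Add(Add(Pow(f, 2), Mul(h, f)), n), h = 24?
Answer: -6484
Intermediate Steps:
n = 0 (n = Mul(-8, Mul(0, -17)) = Mul(-8, 0) = 0)
Function('g')(f) = Add(Pow(f, 2), Mul(24, f)) (Function('g')(f) = Add(Add(Pow(f, 2), Mul(24, f)), 0) = Add(Pow(f, 2), Mul(24, f)))
Add(Add(Mul(Add(z, 65), 39), Function('g')(59)), -17231) = Add(Add(Mul(Add(85, 65), 39), Mul(59, Add(24, 59))), -17231) = Add(Add(Mul(150, 39), Mul(59, 83)), -17231) = Add(Add(5850, 4897), -17231) = Add(10747, -17231) = -6484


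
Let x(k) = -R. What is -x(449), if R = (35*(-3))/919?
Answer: -105/919 ≈ -0.11425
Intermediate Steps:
R = -105/919 (R = -105*1/919 = -105/919 ≈ -0.11425)
x(k) = 105/919 (x(k) = -1*(-105/919) = 105/919)
-x(449) = -1*105/919 = -105/919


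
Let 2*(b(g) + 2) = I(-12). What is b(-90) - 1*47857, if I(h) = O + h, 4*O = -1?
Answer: -382921/8 ≈ -47865.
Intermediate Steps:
O = -¼ (O = (¼)*(-1) = -¼ ≈ -0.25000)
I(h) = -¼ + h
b(g) = -65/8 (b(g) = -2 + (-¼ - 12)/2 = -2 + (½)*(-49/4) = -2 - 49/8 = -65/8)
b(-90) - 1*47857 = -65/8 - 1*47857 = -65/8 - 47857 = -382921/8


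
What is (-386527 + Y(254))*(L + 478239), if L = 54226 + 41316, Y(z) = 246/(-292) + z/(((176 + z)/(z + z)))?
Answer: -6956342764755059/31390 ≈ -2.2161e+11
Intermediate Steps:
Y(z) = -123/146 + 2*z²/(176 + z) (Y(z) = 246*(-1/292) + z/(((176 + z)/((2*z)))) = -123/146 + z/(((176 + z)*(1/(2*z)))) = -123/146 + z/(((176 + z)/(2*z))) = -123/146 + z*(2*z/(176 + z)) = -123/146 + 2*z²/(176 + z))
L = 95542
(-386527 + Y(254))*(L + 478239) = (-386527 + (-21648 - 123*254 + 292*254²)/(146*(176 + 254)))*(95542 + 478239) = (-386527 + (1/146)*(-21648 - 31242 + 292*64516)/430)*573781 = (-386527 + (1/146)*(1/430)*(-21648 - 31242 + 18838672))*573781 = (-386527 + (1/146)*(1/430)*18785782)*573781 = (-386527 + 9392891/31390)*573781 = -12123689639/31390*573781 = -6956342764755059/31390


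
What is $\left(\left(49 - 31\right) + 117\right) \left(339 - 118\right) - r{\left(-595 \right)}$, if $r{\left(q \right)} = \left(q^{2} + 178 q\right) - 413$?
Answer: $-217867$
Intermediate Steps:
$r{\left(q \right)} = -413 + q^{2} + 178 q$
$\left(\left(49 - 31\right) + 117\right) \left(339 - 118\right) - r{\left(-595 \right)} = \left(\left(49 - 31\right) + 117\right) \left(339 - 118\right) - \left(-413 + \left(-595\right)^{2} + 178 \left(-595\right)\right) = \left(18 + 117\right) 221 - \left(-413 + 354025 - 105910\right) = 135 \cdot 221 - 247702 = 29835 - 247702 = -217867$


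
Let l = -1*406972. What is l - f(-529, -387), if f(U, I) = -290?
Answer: -406682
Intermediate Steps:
l = -406972
l - f(-529, -387) = -406972 - 1*(-290) = -406972 + 290 = -406682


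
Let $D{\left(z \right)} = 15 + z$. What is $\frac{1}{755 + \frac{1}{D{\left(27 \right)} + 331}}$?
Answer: $\frac{373}{281616} \approx 0.0013245$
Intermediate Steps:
$\frac{1}{755 + \frac{1}{D{\left(27 \right)} + 331}} = \frac{1}{755 + \frac{1}{\left(15 + 27\right) + 331}} = \frac{1}{755 + \frac{1}{42 + 331}} = \frac{1}{755 + \frac{1}{373}} = \frac{1}{\frac{281616}{373}} = \frac{373}{281616}$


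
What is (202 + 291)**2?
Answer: 243049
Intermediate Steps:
(202 + 291)**2 = 493**2 = 243049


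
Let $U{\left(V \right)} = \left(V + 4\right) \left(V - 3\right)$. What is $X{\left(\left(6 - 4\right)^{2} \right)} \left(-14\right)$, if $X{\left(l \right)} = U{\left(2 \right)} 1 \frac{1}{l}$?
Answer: $21$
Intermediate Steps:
$U{\left(V \right)} = \left(-3 + V\right) \left(4 + V\right)$ ($U{\left(V \right)} = \left(4 + V\right) \left(-3 + V\right) = \left(-3 + V\right) \left(4 + V\right)$)
$X{\left(l \right)} = - \frac{6}{l}$ ($X{\left(l \right)} = \left(-12 + 2 + 2^{2}\right) 1 \frac{1}{l} = \frac{-12 + 2 + 4}{l} = - \frac{6}{l}$)
$X{\left(\left(6 - 4\right)^{2} \right)} \left(-14\right) = - \frac{6}{\left(6 - 4\right)^{2}} \left(-14\right) = - \frac{6}{2^{2}} \left(-14\right) = - \frac{6}{4} \left(-14\right) = \left(-6\right) \frac{1}{4} \left(-14\right) = \left(- \frac{3}{2}\right) \left(-14\right) = 21$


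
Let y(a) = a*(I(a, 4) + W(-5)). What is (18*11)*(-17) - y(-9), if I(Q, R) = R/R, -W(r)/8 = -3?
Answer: -3141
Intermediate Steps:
W(r) = 24 (W(r) = -8*(-3) = 24)
I(Q, R) = 1
y(a) = 25*a (y(a) = a*(1 + 24) = a*25 = 25*a)
(18*11)*(-17) - y(-9) = (18*11)*(-17) - 25*(-9) = 198*(-17) - 1*(-225) = -3366 + 225 = -3141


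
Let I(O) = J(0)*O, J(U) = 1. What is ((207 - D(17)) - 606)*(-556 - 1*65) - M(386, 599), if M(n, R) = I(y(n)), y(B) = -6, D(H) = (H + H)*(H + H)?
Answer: 965661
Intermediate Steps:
D(H) = 4*H**2 (D(H) = (2*H)*(2*H) = 4*H**2)
I(O) = O (I(O) = 1*O = O)
M(n, R) = -6
((207 - D(17)) - 606)*(-556 - 1*65) - M(386, 599) = ((207 - 4*17**2) - 606)*(-556 - 1*65) - 1*(-6) = ((207 - 4*289) - 606)*(-556 - 65) + 6 = ((207 - 1*1156) - 606)*(-621) + 6 = ((207 - 1156) - 606)*(-621) + 6 = (-949 - 606)*(-621) + 6 = -1555*(-621) + 6 = 965655 + 6 = 965661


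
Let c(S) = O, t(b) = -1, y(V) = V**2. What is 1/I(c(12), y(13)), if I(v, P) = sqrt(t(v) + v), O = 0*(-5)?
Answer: -I ≈ -1.0*I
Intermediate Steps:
O = 0
c(S) = 0
I(v, P) = sqrt(-1 + v)
1/I(c(12), y(13)) = 1/(sqrt(-1 + 0)) = 1/(sqrt(-1)) = 1/I = -I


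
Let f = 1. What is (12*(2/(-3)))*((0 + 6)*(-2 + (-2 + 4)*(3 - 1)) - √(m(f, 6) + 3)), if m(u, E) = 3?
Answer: -96 + 8*√6 ≈ -76.404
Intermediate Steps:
(12*(2/(-3)))*((0 + 6)*(-2 + (-2 + 4)*(3 - 1)) - √(m(f, 6) + 3)) = (12*(2/(-3)))*((0 + 6)*(-2 + (-2 + 4)*(3 - 1)) - √(3 + 3)) = (12*(2*(-⅓)))*(6*(-2 + 2*2) - √6) = (12*(-⅔))*(6*(-2 + 4) - √6) = -8*(6*2 - √6) = -8*(12 - √6) = -96 + 8*√6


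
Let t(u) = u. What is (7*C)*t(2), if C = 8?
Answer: 112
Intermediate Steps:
(7*C)*t(2) = (7*8)*2 = 56*2 = 112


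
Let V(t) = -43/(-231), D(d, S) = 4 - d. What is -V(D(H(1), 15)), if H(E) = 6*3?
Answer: -43/231 ≈ -0.18615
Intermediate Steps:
H(E) = 18
V(t) = 43/231 (V(t) = -43*(-1/231) = 43/231)
-V(D(H(1), 15)) = -1*43/231 = -43/231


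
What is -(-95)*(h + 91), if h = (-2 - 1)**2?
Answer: 9500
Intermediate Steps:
h = 9 (h = (-3)**2 = 9)
-(-95)*(h + 91) = -(-95)*(9 + 91) = -(-95)*100 = -1*(-9500) = 9500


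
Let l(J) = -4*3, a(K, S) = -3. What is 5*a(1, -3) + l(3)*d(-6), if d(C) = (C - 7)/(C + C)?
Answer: -28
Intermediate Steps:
d(C) = (-7 + C)/(2*C) (d(C) = (-7 + C)/((2*C)) = (-7 + C)*(1/(2*C)) = (-7 + C)/(2*C))
l(J) = -12
5*a(1, -3) + l(3)*d(-6) = 5*(-3) - 6*(-7 - 6)/(-6) = -15 - 6*(-1)*(-13)/6 = -15 - 12*13/12 = -15 - 13 = -28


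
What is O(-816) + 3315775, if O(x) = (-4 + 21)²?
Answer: 3316064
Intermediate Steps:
O(x) = 289 (O(x) = 17² = 289)
O(-816) + 3315775 = 289 + 3315775 = 3316064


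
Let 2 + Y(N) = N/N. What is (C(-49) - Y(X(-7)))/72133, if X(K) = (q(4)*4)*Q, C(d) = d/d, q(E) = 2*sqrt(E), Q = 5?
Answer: 2/72133 ≈ 2.7727e-5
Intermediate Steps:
C(d) = 1
X(K) = 80 (X(K) = ((2*sqrt(4))*4)*5 = ((2*2)*4)*5 = (4*4)*5 = 16*5 = 80)
Y(N) = -1 (Y(N) = -2 + N/N = -2 + 1 = -1)
(C(-49) - Y(X(-7)))/72133 = (1 - 1*(-1))/72133 = (1 + 1)*(1/72133) = 2*(1/72133) = 2/72133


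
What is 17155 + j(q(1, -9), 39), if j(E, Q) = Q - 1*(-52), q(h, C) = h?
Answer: 17246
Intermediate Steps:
j(E, Q) = 52 + Q (j(E, Q) = Q + 52 = 52 + Q)
17155 + j(q(1, -9), 39) = 17155 + (52 + 39) = 17155 + 91 = 17246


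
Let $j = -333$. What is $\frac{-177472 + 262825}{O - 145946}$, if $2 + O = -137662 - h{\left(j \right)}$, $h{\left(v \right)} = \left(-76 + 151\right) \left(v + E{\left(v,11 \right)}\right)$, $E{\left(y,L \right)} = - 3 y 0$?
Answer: $- \frac{3711}{11245} \approx -0.33001$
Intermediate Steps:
$E{\left(y,L \right)} = 0$
$h{\left(v \right)} = 75 v$ ($h{\left(v \right)} = \left(-76 + 151\right) \left(v + 0\right) = 75 v$)
$O = -112689$ ($O = -2 - \left(137662 + 75 \left(-333\right)\right) = -2 - 112687 = -112689$)
$\frac{-177472 + 262825}{O - 145946} = \frac{-177472 + 262825}{-112689 - 145946} = \frac{85353}{-258635} = 85353 \left(- \frac{1}{258635}\right) = - \frac{3711}{11245}$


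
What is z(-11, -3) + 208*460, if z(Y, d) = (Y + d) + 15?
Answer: 95681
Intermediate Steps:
z(Y, d) = 15 + Y + d
z(-11, -3) + 208*460 = (15 - 11 - 3) + 208*460 = 1 + 95680 = 95681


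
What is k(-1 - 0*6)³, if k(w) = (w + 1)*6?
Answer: 0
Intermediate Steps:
k(w) = 6 + 6*w (k(w) = (1 + w)*6 = 6 + 6*w)
k(-1 - 0*6)³ = (6 + 6*(-1 - 0*6))³ = (6 + 6*(-1 - 1*0))³ = (6 + 6*(-1 + 0))³ = (6 + 6*(-1))³ = (6 - 6)³ = 0³ = 0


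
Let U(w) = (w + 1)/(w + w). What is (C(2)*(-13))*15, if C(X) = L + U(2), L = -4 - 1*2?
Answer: 4095/4 ≈ 1023.8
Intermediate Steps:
L = -6 (L = -4 - 2 = -6)
U(w) = (1 + w)/(2*w) (U(w) = (1 + w)/((2*w)) = (1 + w)*(1/(2*w)) = (1 + w)/(2*w))
C(X) = -21/4 (C(X) = -6 + (½)*(1 + 2)/2 = -6 + (½)*(½)*3 = -6 + ¾ = -21/4)
(C(2)*(-13))*15 = -21/4*(-13)*15 = (273/4)*15 = 4095/4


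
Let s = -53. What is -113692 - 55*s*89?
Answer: 145743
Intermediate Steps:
-113692 - 55*s*89 = -113692 - 55*(-53)*89 = -113692 + 2915*89 = -113692 + 259435 = 145743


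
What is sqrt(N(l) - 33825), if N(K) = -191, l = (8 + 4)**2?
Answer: 4*I*sqrt(2126) ≈ 184.43*I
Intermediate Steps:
l = 144 (l = 12**2 = 144)
sqrt(N(l) - 33825) = sqrt(-191 - 33825) = sqrt(-34016) = 4*I*sqrt(2126)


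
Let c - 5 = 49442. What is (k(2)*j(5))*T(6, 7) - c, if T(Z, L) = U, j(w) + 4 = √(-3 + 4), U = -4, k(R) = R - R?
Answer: -49447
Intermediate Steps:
c = 49447 (c = 5 + 49442 = 49447)
k(R) = 0
j(w) = -3 (j(w) = -4 + √(-3 + 4) = -4 + √1 = -4 + 1 = -3)
T(Z, L) = -4
(k(2)*j(5))*T(6, 7) - c = (0*(-3))*(-4) - 1*49447 = 0*(-4) - 49447 = 0 - 49447 = -49447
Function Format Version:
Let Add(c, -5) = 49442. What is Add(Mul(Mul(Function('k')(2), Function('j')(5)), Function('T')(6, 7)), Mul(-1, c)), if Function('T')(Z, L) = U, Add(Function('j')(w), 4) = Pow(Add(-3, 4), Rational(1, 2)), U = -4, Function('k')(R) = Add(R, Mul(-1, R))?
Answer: -49447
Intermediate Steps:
c = 49447 (c = Add(5, 49442) = 49447)
Function('k')(R) = 0
Function('j')(w) = -3 (Function('j')(w) = Add(-4, Pow(Add(-3, 4), Rational(1, 2))) = Add(-4, Pow(1, Rational(1, 2))) = Add(-4, 1) = -3)
Function('T')(Z, L) = -4
Add(Mul(Mul(Function('k')(2), Function('j')(5)), Function('T')(6, 7)), Mul(-1, c)) = Add(Mul(Mul(0, -3), -4), Mul(-1, 49447)) = Add(Mul(0, -4), -49447) = Add(0, -49447) = -49447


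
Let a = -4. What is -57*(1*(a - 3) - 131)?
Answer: 7866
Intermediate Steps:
-57*(1*(a - 3) - 131) = -57*(1*(-4 - 3) - 131) = -57*(1*(-7) - 131) = -57*(-7 - 131) = -57*(-138) = 7866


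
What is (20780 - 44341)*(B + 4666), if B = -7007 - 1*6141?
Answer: 199844402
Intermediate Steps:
B = -13148 (B = -7007 - 6141 = -13148)
(20780 - 44341)*(B + 4666) = (20780 - 44341)*(-13148 + 4666) = -23561*(-8482) = 199844402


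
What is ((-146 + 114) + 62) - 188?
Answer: -158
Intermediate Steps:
((-146 + 114) + 62) - 188 = (-32 + 62) - 188 = 30 - 188 = -158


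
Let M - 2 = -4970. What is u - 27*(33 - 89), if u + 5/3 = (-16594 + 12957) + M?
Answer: -21284/3 ≈ -7094.7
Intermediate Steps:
M = -4968 (M = 2 - 4970 = -4968)
u = -25820/3 (u = -5/3 + ((-16594 + 12957) - 4968) = -5/3 + (-3637 - 4968) = -5/3 - 8605 = -25820/3 ≈ -8606.7)
u - 27*(33 - 89) = -25820/3 - 27*(33 - 89) = -25820/3 - 27*(-56) = -25820/3 + 1512 = -21284/3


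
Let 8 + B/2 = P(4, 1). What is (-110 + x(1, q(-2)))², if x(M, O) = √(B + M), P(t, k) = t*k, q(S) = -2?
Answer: (110 - I*√7)² ≈ 12093.0 - 582.07*I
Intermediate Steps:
P(t, k) = k*t
B = -8 (B = -16 + 2*(1*4) = -16 + 2*4 = -16 + 8 = -8)
x(M, O) = √(-8 + M)
(-110 + x(1, q(-2)))² = (-110 + √(-8 + 1))² = (-110 + √(-7))² = (-110 + I*√7)²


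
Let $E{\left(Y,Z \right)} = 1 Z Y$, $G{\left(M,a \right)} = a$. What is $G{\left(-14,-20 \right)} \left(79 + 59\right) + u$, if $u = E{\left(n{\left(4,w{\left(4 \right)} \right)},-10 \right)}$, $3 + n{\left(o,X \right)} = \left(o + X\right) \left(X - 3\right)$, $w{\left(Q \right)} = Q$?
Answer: $-2810$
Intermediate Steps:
$n{\left(o,X \right)} = -3 + \left(-3 + X\right) \left(X + o\right)$ ($n{\left(o,X \right)} = -3 + \left(o + X\right) \left(X - 3\right) = -3 + \left(X + o\right) \left(-3 + X\right) = -3 + \left(-3 + X\right) \left(X + o\right)$)
$E{\left(Y,Z \right)} = Y Z$ ($E{\left(Y,Z \right)} = Z Y = Y Z$)
$u = -50$ ($u = \left(-3 + 4^{2} - 12 - 12 + 4 \cdot 4\right) \left(-10\right) = \left(-3 + 16 - 12 - 12 + 16\right) \left(-10\right) = 5 \left(-10\right) = -50$)
$G{\left(-14,-20 \right)} \left(79 + 59\right) + u = - 20 \left(79 + 59\right) - 50 = \left(-20\right) 138 - 50 = -2760 - 50 = -2810$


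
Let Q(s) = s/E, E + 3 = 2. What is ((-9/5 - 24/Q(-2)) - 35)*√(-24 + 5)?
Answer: -244*I*√19/5 ≈ -212.71*I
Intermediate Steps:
E = -1 (E = -3 + 2 = -1)
Q(s) = -s (Q(s) = s/(-1) = s*(-1) = -s)
((-9/5 - 24/Q(-2)) - 35)*√(-24 + 5) = ((-9/5 - 24/((-1*(-2)))) - 35)*√(-24 + 5) = ((-9*⅕ - 24/2) - 35)*√(-19) = ((-9/5 - 24*½) - 35)*(I*√19) = ((-9/5 - 12) - 35)*(I*√19) = (-69/5 - 35)*(I*√19) = -244*I*√19/5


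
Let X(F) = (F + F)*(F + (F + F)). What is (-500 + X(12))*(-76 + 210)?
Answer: 48776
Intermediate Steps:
X(F) = 6*F**2 (X(F) = (2*F)*(F + 2*F) = (2*F)*(3*F) = 6*F**2)
(-500 + X(12))*(-76 + 210) = (-500 + 6*12**2)*(-76 + 210) = (-500 + 6*144)*134 = (-500 + 864)*134 = 364*134 = 48776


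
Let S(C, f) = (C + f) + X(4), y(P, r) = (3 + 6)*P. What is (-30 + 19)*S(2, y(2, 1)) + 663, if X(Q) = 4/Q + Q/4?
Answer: 421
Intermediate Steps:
X(Q) = 4/Q + Q/4 (X(Q) = 4/Q + Q*(¼) = 4/Q + Q/4)
y(P, r) = 9*P
S(C, f) = 2 + C + f (S(C, f) = (C + f) + (4/4 + (¼)*4) = (C + f) + (4*(¼) + 1) = (C + f) + (1 + 1) = (C + f) + 2 = 2 + C + f)
(-30 + 19)*S(2, y(2, 1)) + 663 = (-30 + 19)*(2 + 2 + 9*2) + 663 = -11*(2 + 2 + 18) + 663 = -11*22 + 663 = -242 + 663 = 421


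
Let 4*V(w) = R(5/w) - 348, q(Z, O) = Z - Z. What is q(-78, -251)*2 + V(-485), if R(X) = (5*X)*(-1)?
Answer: -33751/388 ≈ -86.987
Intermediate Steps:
q(Z, O) = 0
R(X) = -5*X
V(w) = -87 - 25/(4*w) (V(w) = (-25/w - 348)/4 = (-348 - 25/w)/4 = -87 - 25/(4*w))
q(-78, -251)*2 + V(-485) = 0*2 + (-87 - 25/4/(-485)) = 0 + (-87 - 25/4*(-1/485)) = 0 + (-87 + 5/388) = 0 - 33751/388 = -33751/388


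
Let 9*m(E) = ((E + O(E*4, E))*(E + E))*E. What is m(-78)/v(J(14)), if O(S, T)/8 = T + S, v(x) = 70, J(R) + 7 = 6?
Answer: -2161848/35 ≈ -61767.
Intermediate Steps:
J(R) = -1 (J(R) = -7 + 6 = -1)
O(S, T) = 8*S + 8*T (O(S, T) = 8*(T + S) = 8*(S + T) = 8*S + 8*T)
m(E) = 82*E**3/9 (m(E) = (((E + (8*(E*4) + 8*E))*(E + E))*E)/9 = (((E + (8*(4*E) + 8*E))*(2*E))*E)/9 = (((E + (32*E + 8*E))*(2*E))*E)/9 = (((E + 40*E)*(2*E))*E)/9 = (((41*E)*(2*E))*E)/9 = ((82*E**2)*E)/9 = (82*E**3)/9 = 82*E**3/9)
m(-78)/v(J(14)) = ((82/9)*(-78)**3)/70 = ((82/9)*(-474552))*(1/70) = -4323696*1/70 = -2161848/35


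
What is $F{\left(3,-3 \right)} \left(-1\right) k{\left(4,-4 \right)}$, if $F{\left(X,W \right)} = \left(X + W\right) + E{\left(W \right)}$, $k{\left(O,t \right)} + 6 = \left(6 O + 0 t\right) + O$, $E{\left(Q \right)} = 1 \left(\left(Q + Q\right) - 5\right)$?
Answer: $242$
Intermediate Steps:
$E{\left(Q \right)} = -5 + 2 Q$ ($E{\left(Q \right)} = 1 \left(2 Q - 5\right) = 1 \left(-5 + 2 Q\right) = -5 + 2 Q$)
$k{\left(O,t \right)} = -6 + 7 O$ ($k{\left(O,t \right)} = -6 + \left(\left(6 O + 0 t\right) + O\right) = -6 + \left(\left(6 O + 0\right) + O\right) = -6 + \left(6 O + O\right) = -6 + 7 O$)
$F{\left(X,W \right)} = -5 + X + 3 W$ ($F{\left(X,W \right)} = \left(X + W\right) + \left(-5 + 2 W\right) = \left(W + X\right) + \left(-5 + 2 W\right) = -5 + X + 3 W$)
$F{\left(3,-3 \right)} \left(-1\right) k{\left(4,-4 \right)} = \left(-5 + 3 + 3 \left(-3\right)\right) \left(-1\right) \left(-6 + 7 \cdot 4\right) = \left(-5 + 3 - 9\right) \left(-1\right) \left(-6 + 28\right) = \left(-11\right) \left(-1\right) 22 = 11 \cdot 22 = 242$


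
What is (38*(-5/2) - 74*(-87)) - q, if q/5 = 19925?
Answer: -93282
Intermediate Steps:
q = 99625 (q = 5*19925 = 99625)
(38*(-5/2) - 74*(-87)) - q = (38*(-5/2) - 74*(-87)) - 1*99625 = (38*(-5*½) + 6438) - 99625 = (38*(-5/2) + 6438) - 99625 = (-95 + 6438) - 99625 = 6343 - 99625 = -93282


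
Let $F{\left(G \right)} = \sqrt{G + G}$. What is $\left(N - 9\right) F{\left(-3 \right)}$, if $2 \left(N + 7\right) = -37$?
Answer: $- \frac{69 i \sqrt{6}}{2} \approx - 84.507 i$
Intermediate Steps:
$N = - \frac{51}{2}$ ($N = -7 + \frac{1}{2} \left(-37\right) = -7 - \frac{37}{2} = - \frac{51}{2} \approx -25.5$)
$F{\left(G \right)} = \sqrt{2} \sqrt{G}$ ($F{\left(G \right)} = \sqrt{2 G} = \sqrt{2} \sqrt{G}$)
$\left(N - 9\right) F{\left(-3 \right)} = \left(- \frac{51}{2} - 9\right) \sqrt{2} \sqrt{-3} = - \frac{69 \sqrt{2} i \sqrt{3}}{2} = - \frac{69 i \sqrt{6}}{2}$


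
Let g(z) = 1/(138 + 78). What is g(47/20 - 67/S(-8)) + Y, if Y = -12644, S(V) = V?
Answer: -2731103/216 ≈ -12644.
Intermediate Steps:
g(z) = 1/216
g(47/20 - 67/S(-8)) + Y = 1/216 - 12644 = -2731103/216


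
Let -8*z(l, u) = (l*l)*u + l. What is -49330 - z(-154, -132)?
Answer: -1762653/4 ≈ -4.4066e+5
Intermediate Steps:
z(l, u) = -l/8 - u*l**2/8 (z(l, u) = -((l*l)*u + l)/8 = -(l**2*u + l)/8 = -(u*l**2 + l)/8 = -(l + u*l**2)/8 = -l/8 - u*l**2/8)
-49330 - z(-154, -132) = -49330 - (-1)*(-154)*(1 - 154*(-132))/8 = -49330 - (-1)*(-154)*(1 + 20328)/8 = -49330 - (-1)*(-154)*20329/8 = -49330 - 1*1565333/4 = -49330 - 1565333/4 = -1762653/4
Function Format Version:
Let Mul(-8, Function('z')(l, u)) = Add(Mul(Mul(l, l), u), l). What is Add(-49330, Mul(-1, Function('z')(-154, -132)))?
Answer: Rational(-1762653, 4) ≈ -4.4066e+5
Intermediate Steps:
Function('z')(l, u) = Add(Mul(Rational(-1, 8), l), Mul(Rational(-1, 8), u, Pow(l, 2))) (Function('z')(l, u) = Mul(Rational(-1, 8), Add(Mul(Mul(l, l), u), l)) = Mul(Rational(-1, 8), Add(Mul(Pow(l, 2), u), l)) = Mul(Rational(-1, 8), Add(Mul(u, Pow(l, 2)), l)) = Mul(Rational(-1, 8), Add(l, Mul(u, Pow(l, 2)))) = Add(Mul(Rational(-1, 8), l), Mul(Rational(-1, 8), u, Pow(l, 2))))
Add(-49330, Mul(-1, Function('z')(-154, -132))) = Add(-49330, Mul(-1, Mul(Rational(-1, 8), -154, Add(1, Mul(-154, -132))))) = Add(-49330, Mul(-1, Mul(Rational(-1, 8), -154, Add(1, 20328)))) = Add(-49330, Mul(-1, Mul(Rational(-1, 8), -154, 20329))) = Add(-49330, Mul(-1, Rational(1565333, 4))) = Add(-49330, Rational(-1565333, 4)) = Rational(-1762653, 4)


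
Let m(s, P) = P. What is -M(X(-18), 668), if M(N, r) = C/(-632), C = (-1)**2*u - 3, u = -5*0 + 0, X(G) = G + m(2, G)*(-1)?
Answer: -3/632 ≈ -0.0047468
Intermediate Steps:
X(G) = 0 (X(G) = G + G*(-1) = G - G = 0)
u = 0 (u = 0 + 0 = 0)
C = -3 (C = (-1)**2*0 - 3 = 1*0 - 3 = 0 - 3 = -3)
M(N, r) = 3/632 (M(N, r) = -3/(-632) = -3*(-1/632) = 3/632)
-M(X(-18), 668) = -1*3/632 = -3/632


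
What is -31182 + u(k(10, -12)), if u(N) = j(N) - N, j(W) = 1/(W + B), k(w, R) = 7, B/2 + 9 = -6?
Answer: -717348/23 ≈ -31189.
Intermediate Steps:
B = -30 (B = -18 + 2*(-6) = -18 - 12 = -30)
j(W) = 1/(-30 + W) (j(W) = 1/(W - 30) = 1/(-30 + W))
u(N) = 1/(-30 + N) - N
-31182 + u(k(10, -12)) = -31182 + (1 - 1*7*(-30 + 7))/(-30 + 7) = -31182 + (1 - 1*7*(-23))/(-23) = -31182 - (1 + 161)/23 = -31182 - 1/23*162 = -31182 - 162/23 = -717348/23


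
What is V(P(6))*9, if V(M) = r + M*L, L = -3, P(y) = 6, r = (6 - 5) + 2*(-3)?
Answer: -207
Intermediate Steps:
r = -5 (r = 1 - 6 = -5)
V(M) = -5 - 3*M (V(M) = -5 + M*(-3) = -5 - 3*M)
V(P(6))*9 = (-5 - 3*6)*9 = (-5 - 18)*9 = -23*9 = -207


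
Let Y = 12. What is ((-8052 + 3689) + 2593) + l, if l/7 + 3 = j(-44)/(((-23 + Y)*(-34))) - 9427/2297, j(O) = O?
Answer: -71090730/39049 ≈ -1820.6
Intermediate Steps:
l = -1974000/39049 (l = -21 + 7*(-44*(-1/(34*(-23 + 12))) - 9427/2297) = -21 + 7*(-44/((-11*(-34))) - 9427*1/2297) = -21 + 7*(-44/374 - 9427/2297) = -21 + 7*(-44*1/374 - 9427/2297) = -21 + 7*(-2/17 - 9427/2297) = -21 + 7*(-164853/39049) = -21 - 1153971/39049 = -1974000/39049 ≈ -50.552)
((-8052 + 3689) + 2593) + l = ((-8052 + 3689) + 2593) - 1974000/39049 = (-4363 + 2593) - 1974000/39049 = -1770 - 1974000/39049 = -71090730/39049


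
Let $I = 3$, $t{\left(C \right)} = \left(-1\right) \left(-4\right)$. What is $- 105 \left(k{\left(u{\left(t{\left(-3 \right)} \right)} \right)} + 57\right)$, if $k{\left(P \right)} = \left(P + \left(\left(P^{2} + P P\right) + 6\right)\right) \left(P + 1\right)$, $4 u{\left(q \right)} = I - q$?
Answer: $- \frac{206325}{32} \approx -6447.7$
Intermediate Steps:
$t{\left(C \right)} = 4$
$u{\left(q \right)} = \frac{3}{4} - \frac{q}{4}$ ($u{\left(q \right)} = \frac{3 - q}{4} = \frac{3}{4} - \frac{q}{4}$)
$k{\left(P \right)} = \left(1 + P\right) \left(6 + P + 2 P^{2}\right)$ ($k{\left(P \right)} = \left(P + \left(\left(P^{2} + P^{2}\right) + 6\right)\right) \left(1 + P\right) = \left(P + \left(2 P^{2} + 6\right)\right) \left(1 + P\right) = \left(P + \left(6 + 2 P^{2}\right)\right) \left(1 + P\right) = \left(6 + P + 2 P^{2}\right) \left(1 + P\right) = \left(1 + P\right) \left(6 + P + 2 P^{2}\right)$)
$- 105 \left(k{\left(u{\left(t{\left(-3 \right)} \right)} \right)} + 57\right) = - 105 \left(\left(6 + 2 \left(\frac{3}{4} - 1\right)^{3} + 3 \left(\frac{3}{4} - 1\right)^{2} + 7 \left(\frac{3}{4} - 1\right)\right) + 57\right) = - 105 \left(\left(6 + 2 \left(- \frac{1}{4}\right)^{3} + 3 \left(- \frac{1}{4}\right)^{2} + 7 \left(- \frac{1}{4}\right)\right) + 57\right) = - 105 \left(\left(6 + 2 \left(- \frac{1}{64}\right) + 3 \cdot \frac{1}{16} - \frac{7}{4}\right) + 57\right) = - 105 \left(\left(6 - \frac{1}{32} + \frac{3}{16} - \frac{7}{4}\right) + 57\right) = - 105 \left(\frac{141}{32} + 57\right) = \left(-105\right) \frac{1965}{32} = - \frac{206325}{32}$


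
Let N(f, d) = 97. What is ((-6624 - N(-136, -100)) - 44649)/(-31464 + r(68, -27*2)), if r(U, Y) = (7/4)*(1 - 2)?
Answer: 205480/125863 ≈ 1.6326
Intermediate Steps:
r(U, Y) = -7/4 (r(U, Y) = (7*(¼))*(-1) = (7/4)*(-1) = -7/4)
((-6624 - N(-136, -100)) - 44649)/(-31464 + r(68, -27*2)) = ((-6624 - 1*97) - 44649)/(-31464 - 7/4) = ((-6624 - 97) - 44649)/(-125863/4) = (-6721 - 44649)*(-4/125863) = -51370*(-4/125863) = 205480/125863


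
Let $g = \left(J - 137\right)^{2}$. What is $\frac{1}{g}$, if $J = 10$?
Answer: $\frac{1}{16129} \approx 6.2 \cdot 10^{-5}$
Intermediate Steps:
$g = 16129$ ($g = \left(10 - 137\right)^{2} = \left(-127\right)^{2} = 16129$)
$\frac{1}{g} = \frac{1}{16129}$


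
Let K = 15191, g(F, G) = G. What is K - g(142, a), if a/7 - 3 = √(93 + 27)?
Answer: 15170 - 14*√30 ≈ 15093.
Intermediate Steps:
a = 21 + 14*√30 (a = 21 + 7*√(93 + 27) = 21 + 7*√120 = 21 + 7*(2*√30) = 21 + 14*√30 ≈ 97.681)
K - g(142, a) = 15191 - (21 + 14*√30) = 15191 + (-21 - 14*√30) = 15170 - 14*√30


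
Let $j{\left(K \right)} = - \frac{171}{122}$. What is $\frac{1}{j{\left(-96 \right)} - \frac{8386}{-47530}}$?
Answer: $- \frac{414190}{507467} \approx -0.81619$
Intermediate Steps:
$j{\left(K \right)} = - \frac{171}{122}$ ($j{\left(K \right)} = \left(-171\right) \frac{1}{122} = - \frac{171}{122}$)
$\frac{1}{j{\left(-96 \right)} - \frac{8386}{-47530}} = \frac{1}{- \frac{171}{122} - \frac{8386}{-47530}} = \frac{1}{- \frac{171}{122} - - \frac{599}{3395}} = \frac{1}{- \frac{171}{122} + \frac{599}{3395}} = \frac{1}{- \frac{507467}{414190}} = - \frac{414190}{507467}$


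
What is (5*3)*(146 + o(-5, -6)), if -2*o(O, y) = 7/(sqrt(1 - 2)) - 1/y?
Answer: 8755/4 + 105*I/2 ≈ 2188.8 + 52.5*I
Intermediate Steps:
o(O, y) = 1/(2*y) + 7*I/2 (o(O, y) = -(7/(sqrt(1 - 2)) - 1/y)/2 = -(7/(sqrt(-1)) - 1/y)/2 = -(7/I - 1/y)/2 = -(7*(-I) - 1/y)/2 = -(-7*I - 1/y)/2 = -(-1/y - 7*I)/2 = 1/(2*y) + 7*I/2)
(5*3)*(146 + o(-5, -6)) = (5*3)*(146 + (1/2)*(1 + 7*I*(-6))/(-6)) = 15*(146 + (1/2)*(-1/6)*(1 - 42*I)) = 15*(146 + (-1/12 + 7*I/2)) = 15*(1751/12 + 7*I/2) = 8755/4 + 105*I/2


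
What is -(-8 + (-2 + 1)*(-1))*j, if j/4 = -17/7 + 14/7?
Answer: -12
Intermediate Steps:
j = -12/7 (j = 4*(-17/7 + 14/7) = 4*(-17*⅐ + 14*(⅐)) = 4*(-17/7 + 2) = 4*(-3/7) = -12/7 ≈ -1.7143)
-(-8 + (-2 + 1)*(-1))*j = -(-8 + (-2 + 1)*(-1))*(-12)/7 = -(-8 - 1*(-1))*(-12)/7 = -(-8 + 1)*(-12)/7 = -(-7)*(-12)/7 = -1*12 = -12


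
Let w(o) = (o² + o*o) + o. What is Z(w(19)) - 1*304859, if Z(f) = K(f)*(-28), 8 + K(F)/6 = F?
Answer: -428003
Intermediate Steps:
K(F) = -48 + 6*F
w(o) = o + 2*o² (w(o) = (o² + o²) + o = 2*o² + o = o + 2*o²)
Z(f) = 1344 - 168*f (Z(f) = (-48 + 6*f)*(-28) = 1344 - 168*f)
Z(w(19)) - 1*304859 = (1344 - 3192*(1 + 2*19)) - 1*304859 = (1344 - 3192*(1 + 38)) - 304859 = (1344 - 3192*39) - 304859 = (1344 - 168*741) - 304859 = (1344 - 124488) - 304859 = -123144 - 304859 = -428003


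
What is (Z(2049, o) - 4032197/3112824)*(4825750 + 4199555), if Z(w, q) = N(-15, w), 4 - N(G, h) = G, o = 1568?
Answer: 12753787858205/79816 ≈ 1.5979e+8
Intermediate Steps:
N(G, h) = 4 - G
Z(w, q) = 19 (Z(w, q) = 4 - 1*(-15) = 4 + 15 = 19)
(Z(2049, o) - 4032197/3112824)*(4825750 + 4199555) = (19 - 4032197/3112824)*(4825750 + 4199555) = (19 - 4032197*1/3112824)*9025305 = (19 - 310169/239448)*9025305 = (4239343/239448)*9025305 = 12753787858205/79816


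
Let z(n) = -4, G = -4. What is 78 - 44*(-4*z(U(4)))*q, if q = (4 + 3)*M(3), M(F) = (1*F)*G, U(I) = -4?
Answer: 59214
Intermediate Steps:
M(F) = -4*F (M(F) = (1*F)*(-4) = F*(-4) = -4*F)
q = -84 (q = (4 + 3)*(-4*3) = 7*(-12) = -84)
78 - 44*(-4*z(U(4)))*q = 78 - 44*(-4*(-4))*(-84) = 78 - 704*(-84) = 78 - 44*(-1344) = 78 + 59136 = 59214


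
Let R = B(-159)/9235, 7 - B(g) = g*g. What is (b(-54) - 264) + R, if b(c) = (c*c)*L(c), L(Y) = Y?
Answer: -1456643354/9235 ≈ -1.5773e+5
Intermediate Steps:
B(g) = 7 - g² (B(g) = 7 - g*g = 7 - g²)
R = -25274/9235 (R = (7 - 1*(-159)²)/9235 = (7 - 1*25281)*(1/9235) = (7 - 25281)*(1/9235) = -25274*1/9235 = -25274/9235 ≈ -2.7368)
b(c) = c³ (b(c) = (c*c)*c = c²*c = c³)
(b(-54) - 264) + R = ((-54)³ - 264) - 25274/9235 = (-157464 - 264) - 25274/9235 = -157728 - 25274/9235 = -1456643354/9235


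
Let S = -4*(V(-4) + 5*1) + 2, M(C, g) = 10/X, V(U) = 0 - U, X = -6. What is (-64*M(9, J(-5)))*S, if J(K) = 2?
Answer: -10880/3 ≈ -3626.7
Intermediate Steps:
V(U) = -U
M(C, g) = -5/3 (M(C, g) = 10/(-6) = 10*(-⅙) = -5/3)
S = -34 (S = -4*(-1*(-4) + 5*1) + 2 = -4*(4 + 5) + 2 = -4*9 + 2 = -36 + 2 = -34)
(-64*M(9, J(-5)))*S = -64*(-5/3)*(-34) = (320/3)*(-34) = -10880/3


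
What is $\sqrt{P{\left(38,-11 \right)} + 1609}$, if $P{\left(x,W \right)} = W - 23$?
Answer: $15 \sqrt{7} \approx 39.686$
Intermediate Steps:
$P{\left(x,W \right)} = -23 + W$ ($P{\left(x,W \right)} = W - 23 = -23 + W$)
$\sqrt{P{\left(38,-11 \right)} + 1609} = \sqrt{\left(-23 - 11\right) + 1609} = \sqrt{-34 + 1609} = \sqrt{1575} = 15 \sqrt{7}$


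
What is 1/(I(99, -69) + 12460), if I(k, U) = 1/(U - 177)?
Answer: 246/3065159 ≈ 8.0257e-5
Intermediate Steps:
I(k, U) = 1/(-177 + U)
1/(I(99, -69) + 12460) = 1/(1/(-177 - 69) + 12460) = 1/(1/(-246) + 12460) = 1/(-1/246 + 12460) = 1/(3065159/246) = 246/3065159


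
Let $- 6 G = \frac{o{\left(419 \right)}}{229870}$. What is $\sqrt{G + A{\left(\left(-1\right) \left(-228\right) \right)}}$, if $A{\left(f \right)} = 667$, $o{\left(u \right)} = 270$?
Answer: $\frac{\sqrt{1409776573126}}{45974} \approx 25.826$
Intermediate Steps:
$G = - \frac{9}{45974}$ ($G = - \frac{270 \cdot \frac{1}{229870}}{6} = \left(- \frac{1}{6}\right) \frac{27}{22987} = - \frac{9}{45974} \approx -0.00019576$)
$\sqrt{G + A{\left(\left(-1\right) \left(-228\right) \right)}} = \sqrt{- \frac{9}{45974} + 667} = \sqrt{\frac{30664649}{45974}} = \frac{\sqrt{1409776573126}}{45974}$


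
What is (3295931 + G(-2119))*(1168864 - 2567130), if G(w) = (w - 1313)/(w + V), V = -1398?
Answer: -16208409693955894/3517 ≈ -4.6086e+12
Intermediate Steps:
G(w) = (-1313 + w)/(-1398 + w) (G(w) = (w - 1313)/(w - 1398) = (-1313 + w)/(-1398 + w))
(3295931 + G(-2119))*(1168864 - 2567130) = (3295931 + (-1313 - 2119)/(-1398 - 2119))*(1168864 - 2567130) = (3295931 - 3432/(-3517))*(-1398266) = (3295931 - 1/3517*(-3432))*(-1398266) = (3295931 + 3432/3517)*(-1398266) = (11591792759/3517)*(-1398266) = -16208409693955894/3517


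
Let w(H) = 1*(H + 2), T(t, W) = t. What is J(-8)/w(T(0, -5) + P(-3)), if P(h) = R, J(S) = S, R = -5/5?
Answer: -8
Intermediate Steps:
R = -1 (R = -5*⅕ = -1)
P(h) = -1
w(H) = 2 + H (w(H) = 1*(2 + H) = 2 + H)
J(-8)/w(T(0, -5) + P(-3)) = -8/(2 + (0 - 1)) = -8/(2 - 1) = -8/1 = -8*1 = -8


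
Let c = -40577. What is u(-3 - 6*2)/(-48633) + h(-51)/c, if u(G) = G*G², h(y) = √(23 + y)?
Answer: 1125/16211 - 2*I*√7/40577 ≈ 0.069397 - 0.00013041*I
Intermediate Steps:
u(G) = G³
u(-3 - 6*2)/(-48633) + h(-51)/c = (-3 - 6*2)³/(-48633) + √(23 - 51)/(-40577) = (-3 - 12)³*(-1/48633) + √(-28)*(-1/40577) = (-15)³*(-1/48633) + (2*I*√7)*(-1/40577) = -3375*(-1/48633) - 2*I*√7/40577 = 1125/16211 - 2*I*√7/40577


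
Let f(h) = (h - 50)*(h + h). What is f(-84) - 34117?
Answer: -11605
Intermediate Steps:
f(h) = 2*h*(-50 + h) (f(h) = (-50 + h)*(2*h) = 2*h*(-50 + h))
f(-84) - 34117 = 2*(-84)*(-50 - 84) - 34117 = 2*(-84)*(-134) - 34117 = 22512 - 34117 = -11605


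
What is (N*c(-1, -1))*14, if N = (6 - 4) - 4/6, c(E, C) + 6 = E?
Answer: -392/3 ≈ -130.67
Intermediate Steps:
c(E, C) = -6 + E
N = 4/3 (N = 2 - 4*⅙ = 2 - ⅔ = 4/3 ≈ 1.3333)
(N*c(-1, -1))*14 = (4*(-6 - 1)/3)*14 = ((4/3)*(-7))*14 = -28/3*14 = -392/3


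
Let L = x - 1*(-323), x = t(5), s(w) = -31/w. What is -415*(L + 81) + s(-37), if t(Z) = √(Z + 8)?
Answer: -6203389/37 - 415*√13 ≈ -1.6916e+5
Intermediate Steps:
t(Z) = √(8 + Z)
x = √13 (x = √(8 + 5) = √13 ≈ 3.6056)
L = 323 + √13 (L = √13 - 1*(-323) = √13 + 323 = 323 + √13 ≈ 326.61)
-415*(L + 81) + s(-37) = -415*((323 + √13) + 81) - 31/(-37) = -415*(404 + √13) - 31*(-1/37) = (-167660 - 415*√13) + 31/37 = -6203389/37 - 415*√13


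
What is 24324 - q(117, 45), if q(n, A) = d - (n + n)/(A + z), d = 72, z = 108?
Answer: 412310/17 ≈ 24254.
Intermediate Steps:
q(n, A) = 72 - 2*n/(108 + A) (q(n, A) = 72 - (n + n)/(A + 108) = 72 - 2*n/(108 + A))
24324 - q(117, 45) = 24324 - 2*(3888 - 1*117 + 36*45)/(108 + 45) = 24324 - 2*(3888 - 117 + 1620)/153 = 24324 - 2*5391/153 = 24324 - 1*1198/17 = 24324 - 1198/17 = 412310/17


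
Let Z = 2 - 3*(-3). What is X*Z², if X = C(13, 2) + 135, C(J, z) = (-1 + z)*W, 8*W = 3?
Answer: 131043/8 ≈ 16380.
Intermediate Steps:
Z = 11 (Z = 2 + 9 = 11)
W = 3/8 (W = (⅛)*3 = 3/8 ≈ 0.37500)
C(J, z) = -3/8 + 3*z/8 (C(J, z) = (-1 + z)*(3/8) = -3/8 + 3*z/8)
X = 1083/8 (X = (-3/8 + (3/8)*2) + 135 = (-3/8 + ¾) + 135 = 3/8 + 135 = 1083/8 ≈ 135.38)
X*Z² = (1083/8)*11² = (1083/8)*121 = 131043/8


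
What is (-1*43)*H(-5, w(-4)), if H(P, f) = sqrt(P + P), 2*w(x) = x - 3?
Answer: -43*I*sqrt(10) ≈ -135.98*I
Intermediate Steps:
w(x) = -3/2 + x/2 (w(x) = (x - 3)/2 = (-3 + x)/2 = -3/2 + x/2)
H(P, f) = sqrt(2)*sqrt(P) (H(P, f) = sqrt(2*P) = sqrt(2)*sqrt(P))
(-1*43)*H(-5, w(-4)) = (-1*43)*(sqrt(2)*sqrt(-5)) = -43*sqrt(2)*I*sqrt(5) = -43*I*sqrt(10)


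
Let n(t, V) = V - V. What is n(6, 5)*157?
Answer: 0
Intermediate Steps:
n(t, V) = 0
n(6, 5)*157 = 0*157 = 0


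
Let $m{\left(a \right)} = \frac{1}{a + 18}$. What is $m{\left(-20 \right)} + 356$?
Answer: $\frac{711}{2} \approx 355.5$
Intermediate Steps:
$m{\left(a \right)} = \frac{1}{18 + a}$
$m{\left(-20 \right)} + 356 = \frac{1}{18 - 20} + 356 = \frac{1}{-2} + 356 = - \frac{1}{2} + 356 = \frac{711}{2}$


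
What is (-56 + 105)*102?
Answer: 4998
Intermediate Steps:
(-56 + 105)*102 = 49*102 = 4998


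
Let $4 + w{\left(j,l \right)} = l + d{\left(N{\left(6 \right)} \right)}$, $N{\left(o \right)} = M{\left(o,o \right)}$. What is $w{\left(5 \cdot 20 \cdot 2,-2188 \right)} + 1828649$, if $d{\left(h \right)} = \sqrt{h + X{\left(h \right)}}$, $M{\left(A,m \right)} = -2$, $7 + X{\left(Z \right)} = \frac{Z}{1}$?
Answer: $1826457 + i \sqrt{11} \approx 1.8265 \cdot 10^{6} + 3.3166 i$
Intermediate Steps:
$X{\left(Z \right)} = -7 + Z$ ($X{\left(Z \right)} = -7 + \frac{Z}{1} = -7 + Z 1 = -7 + Z$)
$N{\left(o \right)} = -2$
$d{\left(h \right)} = \sqrt{-7 + 2 h}$ ($d{\left(h \right)} = \sqrt{h + \left(-7 + h\right)} = \sqrt{-7 + 2 h}$)
$w{\left(j,l \right)} = -4 + l + i \sqrt{11}$ ($w{\left(j,l \right)} = -4 + \left(l + \sqrt{-7 + 2 \left(-2\right)}\right) = -4 + \left(l + \sqrt{-7 - 4}\right) = -4 + \left(l + \sqrt{-11}\right) = -4 + \left(l + i \sqrt{11}\right) = -4 + l + i \sqrt{11}$)
$w{\left(5 \cdot 20 \cdot 2,-2188 \right)} + 1828649 = \left(-4 - 2188 + i \sqrt{11}\right) + 1828649 = \left(-2192 + i \sqrt{11}\right) + 1828649 = 1826457 + i \sqrt{11}$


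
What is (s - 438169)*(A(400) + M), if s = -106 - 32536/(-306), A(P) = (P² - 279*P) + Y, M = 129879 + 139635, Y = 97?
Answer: -21319396063877/153 ≈ -1.3934e+11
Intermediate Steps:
M = 269514
A(P) = 97 + P² - 279*P (A(P) = (P² - 279*P) + 97 = 97 + P² - 279*P)
s = 50/153 (s = -106 - 32536*(-1)/306 = -106 - 332*(-49/153) = -106 + 16268/153 = 50/153 ≈ 0.32680)
(s - 438169)*(A(400) + M) = (50/153 - 438169)*((97 + 400² - 279*400) + 269514) = -67039807*((97 + 160000 - 111600) + 269514)/153 = -67039807*(48497 + 269514)/153 = -67039807/153*318011 = -21319396063877/153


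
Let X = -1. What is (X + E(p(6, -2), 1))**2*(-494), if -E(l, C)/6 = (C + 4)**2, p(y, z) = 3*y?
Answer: -11263694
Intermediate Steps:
E(l, C) = -6*(4 + C)**2 (E(l, C) = -6*(C + 4)**2 = -6*(4 + C)**2)
(X + E(p(6, -2), 1))**2*(-494) = (-1 - 6*(4 + 1)**2)**2*(-494) = (-1 - 6*5**2)**2*(-494) = (-1 - 6*25)**2*(-494) = (-1 - 150)**2*(-494) = (-151)**2*(-494) = 22801*(-494) = -11263694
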